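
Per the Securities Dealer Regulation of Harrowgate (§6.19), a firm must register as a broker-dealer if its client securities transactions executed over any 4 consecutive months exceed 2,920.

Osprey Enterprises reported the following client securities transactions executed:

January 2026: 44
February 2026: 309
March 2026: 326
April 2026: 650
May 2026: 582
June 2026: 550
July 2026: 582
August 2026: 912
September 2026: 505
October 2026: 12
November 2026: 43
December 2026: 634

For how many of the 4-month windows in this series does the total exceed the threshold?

January 2026–April 2026: 44 + 309 + 326 + 650 = 1,329 (under)
February 2026–May 2026: 309 + 326 + 650 + 582 = 1,867 (under)
March 2026–June 2026: 326 + 650 + 582 + 550 = 2,108 (under)
April 2026–July 2026: 650 + 582 + 550 + 582 = 2,364 (under)
May 2026–August 2026: 582 + 550 + 582 + 912 = 2,626 (under)
June 2026–September 2026: 550 + 582 + 912 + 505 = 2,549 (under)
July 2026–October 2026: 582 + 912 + 505 + 12 = 2,011 (under)
August 2026–November 2026: 912 + 505 + 12 + 43 = 1,472 (under)
September 2026–December 2026: 505 + 12 + 43 + 634 = 1,194 (under)
0 windows exceed the threshold.

0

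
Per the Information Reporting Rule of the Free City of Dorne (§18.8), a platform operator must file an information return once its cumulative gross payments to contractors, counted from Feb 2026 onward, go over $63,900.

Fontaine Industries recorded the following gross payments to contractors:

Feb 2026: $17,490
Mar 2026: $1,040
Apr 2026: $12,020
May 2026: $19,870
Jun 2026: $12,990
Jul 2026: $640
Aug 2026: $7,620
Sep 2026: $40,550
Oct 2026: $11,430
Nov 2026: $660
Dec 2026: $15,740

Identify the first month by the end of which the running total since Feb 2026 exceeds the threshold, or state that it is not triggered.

Through Feb 2026: $17,490
Through Mar 2026: $18,530
Through Apr 2026: $30,550
Through May 2026: $50,420
Through Jun 2026: $63,410
Through Jul 2026: $64,050 ← exceeds threshold

Jul 2026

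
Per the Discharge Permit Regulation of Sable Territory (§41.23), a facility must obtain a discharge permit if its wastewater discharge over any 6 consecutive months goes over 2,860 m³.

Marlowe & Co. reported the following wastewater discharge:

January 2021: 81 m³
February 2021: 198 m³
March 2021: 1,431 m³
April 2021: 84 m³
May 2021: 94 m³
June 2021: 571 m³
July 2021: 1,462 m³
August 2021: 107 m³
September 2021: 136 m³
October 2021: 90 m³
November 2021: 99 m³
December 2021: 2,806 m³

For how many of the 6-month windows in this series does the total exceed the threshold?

3

January 2021–June 2021: 81 m³ + 198 m³ + 1,431 m³ + 84 m³ + 94 m³ + 571 m³ = 2,459 m³ (under)
February 2021–July 2021: 198 m³ + 1,431 m³ + 84 m³ + 94 m³ + 571 m³ + 1,462 m³ = 3,840 m³ (over)
March 2021–August 2021: 1,431 m³ + 84 m³ + 94 m³ + 571 m³ + 1,462 m³ + 107 m³ = 3,749 m³ (over)
April 2021–September 2021: 84 m³ + 94 m³ + 571 m³ + 1,462 m³ + 107 m³ + 136 m³ = 2,454 m³ (under)
May 2021–October 2021: 94 m³ + 571 m³ + 1,462 m³ + 107 m³ + 136 m³ + 90 m³ = 2,460 m³ (under)
June 2021–November 2021: 571 m³ + 1,462 m³ + 107 m³ + 136 m³ + 90 m³ + 99 m³ = 2,465 m³ (under)
July 2021–December 2021: 1,462 m³ + 107 m³ + 136 m³ + 90 m³ + 99 m³ + 2,806 m³ = 4,700 m³ (over)
3 windows exceed the threshold.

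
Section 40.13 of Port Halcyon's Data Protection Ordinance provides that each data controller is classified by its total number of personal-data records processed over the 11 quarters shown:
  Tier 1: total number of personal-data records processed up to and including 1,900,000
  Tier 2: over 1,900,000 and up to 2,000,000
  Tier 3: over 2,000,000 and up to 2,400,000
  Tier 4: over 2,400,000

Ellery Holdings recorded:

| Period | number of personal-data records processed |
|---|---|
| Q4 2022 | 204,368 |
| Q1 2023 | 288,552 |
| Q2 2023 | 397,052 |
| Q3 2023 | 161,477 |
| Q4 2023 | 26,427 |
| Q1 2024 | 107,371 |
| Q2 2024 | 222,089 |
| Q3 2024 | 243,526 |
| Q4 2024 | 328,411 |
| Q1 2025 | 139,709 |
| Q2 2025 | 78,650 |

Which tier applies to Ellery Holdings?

Total number of personal-data records processed: 204,368 + 288,552 + 397,052 + 161,477 + 26,427 + 107,371 + 222,089 + 243,526 + 328,411 + 139,709 + 78,650 = 2,197,632.
2,000,000 < 2,197,632 ≤ 2,400,000, so Tier 3 applies.

Tier 3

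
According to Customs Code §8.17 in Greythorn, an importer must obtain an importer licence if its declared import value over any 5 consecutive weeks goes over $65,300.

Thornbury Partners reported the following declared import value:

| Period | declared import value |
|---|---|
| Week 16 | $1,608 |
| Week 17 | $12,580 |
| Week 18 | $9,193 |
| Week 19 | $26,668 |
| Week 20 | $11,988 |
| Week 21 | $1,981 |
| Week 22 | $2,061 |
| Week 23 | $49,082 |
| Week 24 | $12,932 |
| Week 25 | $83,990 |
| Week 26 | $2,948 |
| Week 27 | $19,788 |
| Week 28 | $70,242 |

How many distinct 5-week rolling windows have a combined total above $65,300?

Week 16–Week 20: $1,608 + $12,580 + $9,193 + $26,668 + $11,988 = $62,037 (under)
Week 17–Week 21: $12,580 + $9,193 + $26,668 + $11,988 + $1,981 = $62,410 (under)
Week 18–Week 22: $9,193 + $26,668 + $11,988 + $1,981 + $2,061 = $51,891 (under)
Week 19–Week 23: $26,668 + $11,988 + $1,981 + $2,061 + $49,082 = $91,780 (over)
Week 20–Week 24: $11,988 + $1,981 + $2,061 + $49,082 + $12,932 = $78,044 (over)
Week 21–Week 25: $1,981 + $2,061 + $49,082 + $12,932 + $83,990 = $150,046 (over)
Week 22–Week 26: $2,061 + $49,082 + $12,932 + $83,990 + $2,948 = $151,013 (over)
Week 23–Week 27: $49,082 + $12,932 + $83,990 + $2,948 + $19,788 = $168,740 (over)
Week 24–Week 28: $12,932 + $83,990 + $2,948 + $19,788 + $70,242 = $189,900 (over)
6 windows exceed the threshold.

6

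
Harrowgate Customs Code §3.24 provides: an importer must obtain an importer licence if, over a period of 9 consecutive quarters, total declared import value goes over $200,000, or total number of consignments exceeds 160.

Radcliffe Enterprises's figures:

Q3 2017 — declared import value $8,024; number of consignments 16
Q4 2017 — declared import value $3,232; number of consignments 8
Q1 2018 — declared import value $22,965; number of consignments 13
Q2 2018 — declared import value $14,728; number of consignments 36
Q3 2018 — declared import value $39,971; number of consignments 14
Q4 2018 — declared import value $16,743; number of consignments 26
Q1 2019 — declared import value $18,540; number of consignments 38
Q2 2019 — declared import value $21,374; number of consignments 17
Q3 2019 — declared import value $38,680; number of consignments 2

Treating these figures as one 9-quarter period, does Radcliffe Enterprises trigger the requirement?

Yes

Total declared import value: $8,024 + $3,232 + $22,965 + $14,728 + $39,971 + $16,743 + $18,540 + $21,374 + $38,680 = $184,257 (≤ $200,000).
Total number of consignments: 16 + 8 + 13 + 36 + 14 + 26 + 38 + 17 + 2 = 170 (> 160).
The test is 'or': at least one threshold is exceeded.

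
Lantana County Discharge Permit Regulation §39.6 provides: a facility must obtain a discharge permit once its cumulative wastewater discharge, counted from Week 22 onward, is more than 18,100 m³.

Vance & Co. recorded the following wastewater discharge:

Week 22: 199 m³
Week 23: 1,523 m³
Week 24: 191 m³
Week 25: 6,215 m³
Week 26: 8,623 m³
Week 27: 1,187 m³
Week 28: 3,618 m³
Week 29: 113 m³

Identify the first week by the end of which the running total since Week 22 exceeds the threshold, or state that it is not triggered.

Through Week 22: 199 m³
Through Week 23: 1,722 m³
Through Week 24: 1,913 m³
Through Week 25: 8,128 m³
Through Week 26: 16,751 m³
Through Week 27: 17,938 m³
Through Week 28: 21,556 m³ ← exceeds threshold

Week 28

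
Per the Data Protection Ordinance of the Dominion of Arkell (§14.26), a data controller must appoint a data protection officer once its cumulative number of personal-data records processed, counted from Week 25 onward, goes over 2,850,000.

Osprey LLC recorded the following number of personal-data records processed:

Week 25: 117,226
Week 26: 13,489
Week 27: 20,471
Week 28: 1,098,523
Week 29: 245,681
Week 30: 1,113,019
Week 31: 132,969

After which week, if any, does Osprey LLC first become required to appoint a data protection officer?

Not triggered

Through Week 25: 117,226
Through Week 26: 130,715
Through Week 27: 151,186
Through Week 28: 1,249,709
Through Week 29: 1,495,390
Through Week 30: 2,608,409
Through Week 31: 2,741,378
Final cumulative total 2,741,378 ≤ 2,850,000; the threshold is never exceeded.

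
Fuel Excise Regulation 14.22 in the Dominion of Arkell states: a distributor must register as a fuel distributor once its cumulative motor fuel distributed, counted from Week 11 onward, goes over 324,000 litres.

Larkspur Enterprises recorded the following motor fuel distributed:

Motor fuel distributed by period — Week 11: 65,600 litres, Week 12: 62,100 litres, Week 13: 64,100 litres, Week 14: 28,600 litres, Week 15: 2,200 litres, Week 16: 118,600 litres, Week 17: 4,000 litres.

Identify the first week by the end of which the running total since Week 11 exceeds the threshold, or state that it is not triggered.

Through Week 11: 65,600 litres
Through Week 12: 127,700 litres
Through Week 13: 191,800 litres
Through Week 14: 220,400 litres
Through Week 15: 222,600 litres
Through Week 16: 341,200 litres ← exceeds threshold

Week 16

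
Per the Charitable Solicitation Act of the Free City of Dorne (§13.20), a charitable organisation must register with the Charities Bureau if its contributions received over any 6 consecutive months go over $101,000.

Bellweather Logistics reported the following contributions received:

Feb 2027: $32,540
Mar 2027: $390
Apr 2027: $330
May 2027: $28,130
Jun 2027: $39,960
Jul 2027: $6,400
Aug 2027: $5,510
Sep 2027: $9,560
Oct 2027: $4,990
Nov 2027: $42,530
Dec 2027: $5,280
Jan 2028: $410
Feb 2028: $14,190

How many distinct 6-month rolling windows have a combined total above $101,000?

Feb 2027–Jul 2027: $32,540 + $390 + $330 + $28,130 + $39,960 + $6,400 = $107,750 (over)
Mar 2027–Aug 2027: $390 + $330 + $28,130 + $39,960 + $6,400 + $5,510 = $80,720 (under)
Apr 2027–Sep 2027: $330 + $28,130 + $39,960 + $6,400 + $5,510 + $9,560 = $89,890 (under)
May 2027–Oct 2027: $28,130 + $39,960 + $6,400 + $5,510 + $9,560 + $4,990 = $94,550 (under)
Jun 2027–Nov 2027: $39,960 + $6,400 + $5,510 + $9,560 + $4,990 + $42,530 = $108,950 (over)
Jul 2027–Dec 2027: $6,400 + $5,510 + $9,560 + $4,990 + $42,530 + $5,280 = $74,270 (under)
Aug 2027–Jan 2028: $5,510 + $9,560 + $4,990 + $42,530 + $5,280 + $410 = $68,280 (under)
Sep 2027–Feb 2028: $9,560 + $4,990 + $42,530 + $5,280 + $410 + $14,190 = $76,960 (under)
2 windows exceed the threshold.

2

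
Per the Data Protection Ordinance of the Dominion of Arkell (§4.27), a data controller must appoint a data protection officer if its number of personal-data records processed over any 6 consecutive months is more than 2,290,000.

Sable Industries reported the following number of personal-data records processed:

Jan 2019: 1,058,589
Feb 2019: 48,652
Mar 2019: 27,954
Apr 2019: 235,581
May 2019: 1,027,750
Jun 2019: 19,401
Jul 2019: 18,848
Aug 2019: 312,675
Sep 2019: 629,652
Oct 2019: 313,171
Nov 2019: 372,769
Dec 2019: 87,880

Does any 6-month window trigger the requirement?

Jan 2019–Jun 2019: 1,058,589 + 48,652 + 27,954 + 235,581 + 1,027,750 + 19,401 = 2,417,927 (over)
Feb 2019–Jul 2019: 48,652 + 27,954 + 235,581 + 1,027,750 + 19,401 + 18,848 = 1,378,186 (under)
Mar 2019–Aug 2019: 27,954 + 235,581 + 1,027,750 + 19,401 + 18,848 + 312,675 = 1,642,209 (under)
Apr 2019–Sep 2019: 235,581 + 1,027,750 + 19,401 + 18,848 + 312,675 + 629,652 = 2,243,907 (under)
May 2019–Oct 2019: 1,027,750 + 19,401 + 18,848 + 312,675 + 629,652 + 313,171 = 2,321,497 (over)
Jun 2019–Nov 2019: 19,401 + 18,848 + 312,675 + 629,652 + 313,171 + 372,769 = 1,666,516 (under)
Jul 2019–Dec 2019: 18,848 + 312,675 + 629,652 + 313,171 + 372,769 + 87,880 = 1,734,995 (under)
At least one window exceeds 2,290,000.

Yes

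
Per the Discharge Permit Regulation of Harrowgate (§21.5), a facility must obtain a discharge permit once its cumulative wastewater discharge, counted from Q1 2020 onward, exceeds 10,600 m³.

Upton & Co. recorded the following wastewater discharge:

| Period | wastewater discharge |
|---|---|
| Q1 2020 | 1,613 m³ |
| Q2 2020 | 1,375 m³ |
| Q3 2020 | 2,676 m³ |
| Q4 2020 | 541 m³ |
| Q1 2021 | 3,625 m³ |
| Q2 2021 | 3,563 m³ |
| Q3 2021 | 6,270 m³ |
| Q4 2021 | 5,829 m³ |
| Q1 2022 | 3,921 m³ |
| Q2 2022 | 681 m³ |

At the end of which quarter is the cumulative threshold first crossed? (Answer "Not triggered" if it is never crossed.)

Q2 2021

Through Q1 2020: 1,613 m³
Through Q2 2020: 2,988 m³
Through Q3 2020: 5,664 m³
Through Q4 2020: 6,205 m³
Through Q1 2021: 9,830 m³
Through Q2 2021: 13,393 m³ ← exceeds threshold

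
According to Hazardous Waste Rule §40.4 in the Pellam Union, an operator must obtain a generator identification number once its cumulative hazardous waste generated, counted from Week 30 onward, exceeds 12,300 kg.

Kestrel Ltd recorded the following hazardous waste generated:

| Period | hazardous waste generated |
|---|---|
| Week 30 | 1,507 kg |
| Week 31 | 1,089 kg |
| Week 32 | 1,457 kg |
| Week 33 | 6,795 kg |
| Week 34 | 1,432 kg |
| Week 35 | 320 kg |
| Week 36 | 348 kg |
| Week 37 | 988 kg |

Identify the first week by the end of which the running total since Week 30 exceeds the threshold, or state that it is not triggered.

Week 35

Through Week 30: 1,507 kg
Through Week 31: 2,596 kg
Through Week 32: 4,053 kg
Through Week 33: 10,848 kg
Through Week 34: 12,280 kg
Through Week 35: 12,600 kg ← exceeds threshold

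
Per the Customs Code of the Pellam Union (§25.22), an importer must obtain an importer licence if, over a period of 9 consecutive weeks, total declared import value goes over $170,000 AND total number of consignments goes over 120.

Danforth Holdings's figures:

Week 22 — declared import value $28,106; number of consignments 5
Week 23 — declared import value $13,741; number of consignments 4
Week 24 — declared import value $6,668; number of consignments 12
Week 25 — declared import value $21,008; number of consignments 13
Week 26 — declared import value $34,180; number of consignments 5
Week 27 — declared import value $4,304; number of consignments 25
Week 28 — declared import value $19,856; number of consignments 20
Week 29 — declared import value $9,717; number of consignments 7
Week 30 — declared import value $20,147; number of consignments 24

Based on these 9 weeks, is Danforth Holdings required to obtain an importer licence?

No

Total declared import value: $28,106 + $13,741 + $6,668 + $21,008 + $34,180 + $4,304 + $19,856 + $9,717 + $20,147 = $157,727 (≤ $170,000).
Total number of consignments: 5 + 4 + 12 + 13 + 5 + 25 + 20 + 7 + 24 = 115 (≤ 120).
The test is 'and': the rule requires both, and at least one is not exceeded.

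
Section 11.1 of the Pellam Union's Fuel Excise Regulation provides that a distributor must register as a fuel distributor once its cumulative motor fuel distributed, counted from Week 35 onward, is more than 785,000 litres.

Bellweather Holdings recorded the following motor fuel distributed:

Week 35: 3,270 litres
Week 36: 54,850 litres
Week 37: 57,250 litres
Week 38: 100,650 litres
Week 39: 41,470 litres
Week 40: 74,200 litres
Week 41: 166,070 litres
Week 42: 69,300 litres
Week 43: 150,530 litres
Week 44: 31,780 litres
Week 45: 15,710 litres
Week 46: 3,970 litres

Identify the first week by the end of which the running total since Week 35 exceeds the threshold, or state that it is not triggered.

Not triggered

Through Week 35: 3,270 litres
Through Week 36: 58,120 litres
Through Week 37: 115,370 litres
Through Week 38: 216,020 litres
Through Week 39: 257,490 litres
Through Week 40: 331,690 litres
Through Week 41: 497,760 litres
Through Week 42: 567,060 litres
Through Week 43: 717,590 litres
Through Week 44: 749,370 litres
Through Week 45: 765,080 litres
Through Week 46: 769,050 litres
Final cumulative total 769,050 litres ≤ 785,000 litres; the threshold is never exceeded.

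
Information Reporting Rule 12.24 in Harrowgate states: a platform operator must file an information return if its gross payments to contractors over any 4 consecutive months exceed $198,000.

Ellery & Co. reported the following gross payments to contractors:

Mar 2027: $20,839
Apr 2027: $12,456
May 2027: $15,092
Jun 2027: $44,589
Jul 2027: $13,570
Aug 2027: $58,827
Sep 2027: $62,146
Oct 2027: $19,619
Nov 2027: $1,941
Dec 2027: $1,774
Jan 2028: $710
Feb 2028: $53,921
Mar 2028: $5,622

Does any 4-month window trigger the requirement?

No

Mar 2027–Jun 2027: $20,839 + $12,456 + $15,092 + $44,589 = $92,976 (under)
Apr 2027–Jul 2027: $12,456 + $15,092 + $44,589 + $13,570 = $85,707 (under)
May 2027–Aug 2027: $15,092 + $44,589 + $13,570 + $58,827 = $132,078 (under)
Jun 2027–Sep 2027: $44,589 + $13,570 + $58,827 + $62,146 = $179,132 (under)
Jul 2027–Oct 2027: $13,570 + $58,827 + $62,146 + $19,619 = $154,162 (under)
Aug 2027–Nov 2027: $58,827 + $62,146 + $19,619 + $1,941 = $142,533 (under)
Sep 2027–Dec 2027: $62,146 + $19,619 + $1,941 + $1,774 = $85,480 (under)
Oct 2027–Jan 2028: $19,619 + $1,941 + $1,774 + $710 = $24,044 (under)
Nov 2027–Feb 2028: $1,941 + $1,774 + $710 + $53,921 = $58,346 (under)
Dec 2027–Mar 2028: $1,774 + $710 + $53,921 + $5,622 = $62,027 (under)
No window exceeds $198,000.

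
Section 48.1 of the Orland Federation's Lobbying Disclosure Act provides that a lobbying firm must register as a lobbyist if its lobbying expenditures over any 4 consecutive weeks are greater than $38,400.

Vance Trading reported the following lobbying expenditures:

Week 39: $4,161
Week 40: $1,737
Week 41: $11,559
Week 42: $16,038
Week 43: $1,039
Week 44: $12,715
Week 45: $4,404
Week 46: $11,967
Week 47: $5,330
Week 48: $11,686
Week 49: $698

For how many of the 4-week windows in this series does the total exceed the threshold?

Week 39–Week 42: $4,161 + $1,737 + $11,559 + $16,038 = $33,495 (under)
Week 40–Week 43: $1,737 + $11,559 + $16,038 + $1,039 = $30,373 (under)
Week 41–Week 44: $11,559 + $16,038 + $1,039 + $12,715 = $41,351 (over)
Week 42–Week 45: $16,038 + $1,039 + $12,715 + $4,404 = $34,196 (under)
Week 43–Week 46: $1,039 + $12,715 + $4,404 + $11,967 = $30,125 (under)
Week 44–Week 47: $12,715 + $4,404 + $11,967 + $5,330 = $34,416 (under)
Week 45–Week 48: $4,404 + $11,967 + $5,330 + $11,686 = $33,387 (under)
Week 46–Week 49: $11,967 + $5,330 + $11,686 + $698 = $29,681 (under)
1 window exceeds the threshold.

1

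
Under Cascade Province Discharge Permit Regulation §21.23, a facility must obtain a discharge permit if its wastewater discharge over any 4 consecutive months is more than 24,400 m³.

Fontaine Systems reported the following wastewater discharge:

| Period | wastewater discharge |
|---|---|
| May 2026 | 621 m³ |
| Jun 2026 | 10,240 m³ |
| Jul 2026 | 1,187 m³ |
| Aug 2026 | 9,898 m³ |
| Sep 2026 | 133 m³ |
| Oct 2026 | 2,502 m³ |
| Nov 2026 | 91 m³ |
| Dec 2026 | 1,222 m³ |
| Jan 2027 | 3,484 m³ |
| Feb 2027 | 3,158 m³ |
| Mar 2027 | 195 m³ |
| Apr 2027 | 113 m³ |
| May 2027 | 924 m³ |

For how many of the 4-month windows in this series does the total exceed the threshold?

May 2026–Aug 2026: 621 m³ + 10,240 m³ + 1,187 m³ + 9,898 m³ = 21,946 m³ (under)
Jun 2026–Sep 2026: 10,240 m³ + 1,187 m³ + 9,898 m³ + 133 m³ = 21,458 m³ (under)
Jul 2026–Oct 2026: 1,187 m³ + 9,898 m³ + 133 m³ + 2,502 m³ = 13,720 m³ (under)
Aug 2026–Nov 2026: 9,898 m³ + 133 m³ + 2,502 m³ + 91 m³ = 12,624 m³ (under)
Sep 2026–Dec 2026: 133 m³ + 2,502 m³ + 91 m³ + 1,222 m³ = 3,948 m³ (under)
Oct 2026–Jan 2027: 2,502 m³ + 91 m³ + 1,222 m³ + 3,484 m³ = 7,299 m³ (under)
Nov 2026–Feb 2027: 91 m³ + 1,222 m³ + 3,484 m³ + 3,158 m³ = 7,955 m³ (under)
Dec 2026–Mar 2027: 1,222 m³ + 3,484 m³ + 3,158 m³ + 195 m³ = 8,059 m³ (under)
Jan 2027–Apr 2027: 3,484 m³ + 3,158 m³ + 195 m³ + 113 m³ = 6,950 m³ (under)
Feb 2027–May 2027: 3,158 m³ + 195 m³ + 113 m³ + 924 m³ = 4,390 m³ (under)
0 windows exceed the threshold.

0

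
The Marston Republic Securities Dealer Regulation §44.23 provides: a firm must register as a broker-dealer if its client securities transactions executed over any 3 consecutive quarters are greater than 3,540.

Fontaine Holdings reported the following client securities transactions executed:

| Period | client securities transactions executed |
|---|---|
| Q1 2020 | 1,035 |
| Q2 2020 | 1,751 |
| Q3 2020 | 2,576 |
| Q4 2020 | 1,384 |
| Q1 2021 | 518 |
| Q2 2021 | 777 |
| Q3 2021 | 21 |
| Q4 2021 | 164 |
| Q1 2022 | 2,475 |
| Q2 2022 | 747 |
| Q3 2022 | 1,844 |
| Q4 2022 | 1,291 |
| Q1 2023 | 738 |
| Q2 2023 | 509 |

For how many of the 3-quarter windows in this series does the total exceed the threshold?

6

Q1 2020–Q3 2020: 1,035 + 1,751 + 2,576 = 5,362 (over)
Q2 2020–Q4 2020: 1,751 + 2,576 + 1,384 = 5,711 (over)
Q3 2020–Q1 2021: 2,576 + 1,384 + 518 = 4,478 (over)
Q4 2020–Q2 2021: 1,384 + 518 + 777 = 2,679 (under)
Q1 2021–Q3 2021: 518 + 777 + 21 = 1,316 (under)
Q2 2021–Q4 2021: 777 + 21 + 164 = 962 (under)
Q3 2021–Q1 2022: 21 + 164 + 2,475 = 2,660 (under)
Q4 2021–Q2 2022: 164 + 2,475 + 747 = 3,386 (under)
Q1 2022–Q3 2022: 2,475 + 747 + 1,844 = 5,066 (over)
Q2 2022–Q4 2022: 747 + 1,844 + 1,291 = 3,882 (over)
Q3 2022–Q1 2023: 1,844 + 1,291 + 738 = 3,873 (over)
Q4 2022–Q2 2023: 1,291 + 738 + 509 = 2,538 (under)
6 windows exceed the threshold.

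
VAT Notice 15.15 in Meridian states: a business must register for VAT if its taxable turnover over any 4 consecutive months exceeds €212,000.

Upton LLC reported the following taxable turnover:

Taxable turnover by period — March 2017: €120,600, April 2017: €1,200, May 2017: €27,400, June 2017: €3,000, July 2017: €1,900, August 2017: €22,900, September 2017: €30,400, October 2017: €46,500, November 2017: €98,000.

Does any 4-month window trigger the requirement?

March 2017–June 2017: €120,600 + €1,200 + €27,400 + €3,000 = €152,200 (under)
April 2017–July 2017: €1,200 + €27,400 + €3,000 + €1,900 = €33,500 (under)
May 2017–August 2017: €27,400 + €3,000 + €1,900 + €22,900 = €55,200 (under)
June 2017–September 2017: €3,000 + €1,900 + €22,900 + €30,400 = €58,200 (under)
July 2017–October 2017: €1,900 + €22,900 + €30,400 + €46,500 = €101,700 (under)
August 2017–November 2017: €22,900 + €30,400 + €46,500 + €98,000 = €197,800 (under)
No window exceeds €212,000.

No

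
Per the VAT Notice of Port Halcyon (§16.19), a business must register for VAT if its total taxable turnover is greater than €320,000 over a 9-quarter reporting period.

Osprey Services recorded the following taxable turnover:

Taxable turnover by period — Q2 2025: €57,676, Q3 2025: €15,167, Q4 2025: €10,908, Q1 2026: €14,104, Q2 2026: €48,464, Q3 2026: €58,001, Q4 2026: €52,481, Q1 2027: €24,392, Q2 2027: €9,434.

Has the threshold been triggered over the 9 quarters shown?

Total taxable turnover: €57,676 + €15,167 + €10,908 + €14,104 + €48,464 + €58,001 + €52,481 + €24,392 + €9,434 = €290,627.
€290,627 ≤ €320,000, so the threshold is not exceeded.

No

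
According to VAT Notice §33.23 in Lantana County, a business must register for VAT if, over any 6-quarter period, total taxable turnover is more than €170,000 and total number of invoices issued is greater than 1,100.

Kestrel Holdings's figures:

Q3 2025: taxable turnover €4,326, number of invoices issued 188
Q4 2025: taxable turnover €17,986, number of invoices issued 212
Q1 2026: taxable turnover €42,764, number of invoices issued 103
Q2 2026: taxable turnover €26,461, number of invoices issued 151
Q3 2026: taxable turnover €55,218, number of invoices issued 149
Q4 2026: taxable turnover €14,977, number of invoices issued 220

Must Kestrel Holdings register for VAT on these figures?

No

Total taxable turnover: €4,326 + €17,986 + €42,764 + €26,461 + €55,218 + €14,977 = €161,732 (≤ €170,000).
Total number of invoices issued: 188 + 212 + 103 + 151 + 149 + 220 = 1,023 (≤ 1,100).
The test is 'and': the rule requires both, and at least one is not exceeded.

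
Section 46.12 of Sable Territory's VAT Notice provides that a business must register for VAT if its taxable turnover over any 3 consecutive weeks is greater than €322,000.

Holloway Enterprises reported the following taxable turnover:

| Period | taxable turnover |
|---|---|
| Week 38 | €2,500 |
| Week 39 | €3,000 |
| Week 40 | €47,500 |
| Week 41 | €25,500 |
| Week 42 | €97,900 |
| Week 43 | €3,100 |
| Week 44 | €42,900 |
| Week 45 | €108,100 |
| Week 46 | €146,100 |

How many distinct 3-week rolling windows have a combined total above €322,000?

0

Week 38–Week 40: €2,500 + €3,000 + €47,500 = €53,000 (under)
Week 39–Week 41: €3,000 + €47,500 + €25,500 = €76,000 (under)
Week 40–Week 42: €47,500 + €25,500 + €97,900 = €170,900 (under)
Week 41–Week 43: €25,500 + €97,900 + €3,100 = €126,500 (under)
Week 42–Week 44: €97,900 + €3,100 + €42,900 = €143,900 (under)
Week 43–Week 45: €3,100 + €42,900 + €108,100 = €154,100 (under)
Week 44–Week 46: €42,900 + €108,100 + €146,100 = €297,100 (under)
0 windows exceed the threshold.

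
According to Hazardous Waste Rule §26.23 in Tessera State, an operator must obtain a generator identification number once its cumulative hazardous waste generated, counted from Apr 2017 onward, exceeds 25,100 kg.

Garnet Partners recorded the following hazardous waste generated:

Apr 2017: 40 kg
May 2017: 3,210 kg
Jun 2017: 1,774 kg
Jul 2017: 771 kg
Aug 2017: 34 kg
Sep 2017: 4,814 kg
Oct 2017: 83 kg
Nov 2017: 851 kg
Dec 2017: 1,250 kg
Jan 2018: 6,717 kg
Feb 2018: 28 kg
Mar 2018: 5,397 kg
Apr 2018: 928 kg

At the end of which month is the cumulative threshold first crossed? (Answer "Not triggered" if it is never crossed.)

Apr 2018

Through Apr 2017: 40 kg
Through May 2017: 3,250 kg
Through Jun 2017: 5,024 kg
Through Jul 2017: 5,795 kg
Through Aug 2017: 5,829 kg
Through Sep 2017: 10,643 kg
Through Oct 2017: 10,726 kg
Through Nov 2017: 11,577 kg
Through Dec 2017: 12,827 kg
Through Jan 2018: 19,544 kg
Through Feb 2018: 19,572 kg
Through Mar 2018: 24,969 kg
Through Apr 2018: 25,897 kg ← exceeds threshold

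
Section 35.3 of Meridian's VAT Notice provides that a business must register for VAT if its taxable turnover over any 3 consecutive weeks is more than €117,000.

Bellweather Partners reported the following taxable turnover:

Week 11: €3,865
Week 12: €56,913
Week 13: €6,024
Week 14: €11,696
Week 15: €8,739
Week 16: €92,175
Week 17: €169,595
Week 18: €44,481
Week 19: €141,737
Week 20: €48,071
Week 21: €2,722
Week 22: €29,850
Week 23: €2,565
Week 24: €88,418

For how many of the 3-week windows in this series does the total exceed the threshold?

6

Week 11–Week 13: €3,865 + €56,913 + €6,024 = €66,802 (under)
Week 12–Week 14: €56,913 + €6,024 + €11,696 = €74,633 (under)
Week 13–Week 15: €6,024 + €11,696 + €8,739 = €26,459 (under)
Week 14–Week 16: €11,696 + €8,739 + €92,175 = €112,610 (under)
Week 15–Week 17: €8,739 + €92,175 + €169,595 = €270,509 (over)
Week 16–Week 18: €92,175 + €169,595 + €44,481 = €306,251 (over)
Week 17–Week 19: €169,595 + €44,481 + €141,737 = €355,813 (over)
Week 18–Week 20: €44,481 + €141,737 + €48,071 = €234,289 (over)
Week 19–Week 21: €141,737 + €48,071 + €2,722 = €192,530 (over)
Week 20–Week 22: €48,071 + €2,722 + €29,850 = €80,643 (under)
Week 21–Week 23: €2,722 + €29,850 + €2,565 = €35,137 (under)
Week 22–Week 24: €29,850 + €2,565 + €88,418 = €120,833 (over)
6 windows exceed the threshold.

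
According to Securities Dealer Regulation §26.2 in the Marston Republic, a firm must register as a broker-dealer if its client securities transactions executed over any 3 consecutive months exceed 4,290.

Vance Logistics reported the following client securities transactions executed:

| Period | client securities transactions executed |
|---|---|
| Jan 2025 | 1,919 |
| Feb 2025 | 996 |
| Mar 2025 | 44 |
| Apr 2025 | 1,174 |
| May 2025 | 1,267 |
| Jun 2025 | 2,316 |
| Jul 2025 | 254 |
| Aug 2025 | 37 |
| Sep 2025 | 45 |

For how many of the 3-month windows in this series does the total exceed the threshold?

1

Jan 2025–Mar 2025: 1,919 + 996 + 44 = 2,959 (under)
Feb 2025–Apr 2025: 996 + 44 + 1,174 = 2,214 (under)
Mar 2025–May 2025: 44 + 1,174 + 1,267 = 2,485 (under)
Apr 2025–Jun 2025: 1,174 + 1,267 + 2,316 = 4,757 (over)
May 2025–Jul 2025: 1,267 + 2,316 + 254 = 3,837 (under)
Jun 2025–Aug 2025: 2,316 + 254 + 37 = 2,607 (under)
Jul 2025–Sep 2025: 254 + 37 + 45 = 336 (under)
1 window exceeds the threshold.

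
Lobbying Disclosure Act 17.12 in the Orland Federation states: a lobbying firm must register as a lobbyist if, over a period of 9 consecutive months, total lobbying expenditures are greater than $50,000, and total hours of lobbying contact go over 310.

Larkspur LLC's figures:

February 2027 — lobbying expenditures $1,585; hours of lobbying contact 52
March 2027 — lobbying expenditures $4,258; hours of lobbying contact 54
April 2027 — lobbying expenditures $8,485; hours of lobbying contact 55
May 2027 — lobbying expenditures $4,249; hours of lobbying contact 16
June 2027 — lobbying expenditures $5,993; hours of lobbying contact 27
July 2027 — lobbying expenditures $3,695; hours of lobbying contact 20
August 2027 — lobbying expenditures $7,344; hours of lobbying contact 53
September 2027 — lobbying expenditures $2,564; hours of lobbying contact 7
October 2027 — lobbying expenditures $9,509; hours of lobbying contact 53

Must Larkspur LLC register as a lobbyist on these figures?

No

Total lobbying expenditures: $1,585 + $4,258 + $8,485 + $4,249 + $5,993 + $3,695 + $7,344 + $2,564 + $9,509 = $47,682 (≤ $50,000).
Total hours of lobbying contact: 52 + 54 + 55 + 16 + 27 + 20 + 53 + 7 + 53 = 337 (> 310).
The test is 'and': the rule requires both, and at least one is not exceeded.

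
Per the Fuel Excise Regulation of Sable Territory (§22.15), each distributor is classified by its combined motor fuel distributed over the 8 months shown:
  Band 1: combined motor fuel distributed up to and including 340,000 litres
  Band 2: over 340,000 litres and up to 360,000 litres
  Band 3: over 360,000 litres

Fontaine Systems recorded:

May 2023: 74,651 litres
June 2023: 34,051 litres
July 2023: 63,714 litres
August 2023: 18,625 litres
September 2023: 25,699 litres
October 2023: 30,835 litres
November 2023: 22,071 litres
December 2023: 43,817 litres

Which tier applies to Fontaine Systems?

Band 1

Combined motor fuel distributed: 74,651 litres + 34,051 litres + 63,714 litres + 18,625 litres + 25,699 litres + 30,835 litres + 22,071 litres + 43,817 litres = 313,463 litres.
313,463 litres ≤ 340,000 litres, so Band 1 applies.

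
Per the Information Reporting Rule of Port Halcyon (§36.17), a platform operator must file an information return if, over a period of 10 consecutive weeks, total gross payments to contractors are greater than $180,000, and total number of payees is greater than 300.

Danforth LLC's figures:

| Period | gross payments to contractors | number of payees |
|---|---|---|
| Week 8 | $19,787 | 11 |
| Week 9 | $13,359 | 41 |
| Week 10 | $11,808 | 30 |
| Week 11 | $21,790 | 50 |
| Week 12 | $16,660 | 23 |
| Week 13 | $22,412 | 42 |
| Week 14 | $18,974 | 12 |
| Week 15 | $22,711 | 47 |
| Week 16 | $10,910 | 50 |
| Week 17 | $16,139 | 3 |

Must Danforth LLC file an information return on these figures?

Total gross payments to contractors: $19,787 + $13,359 + $11,808 + $21,790 + $16,660 + $22,412 + $18,974 + $22,711 + $10,910 + $16,139 = $174,550 (≤ $180,000).
Total number of payees: 11 + 41 + 30 + 50 + 23 + 42 + 12 + 47 + 50 + 3 = 309 (> 300).
The test is 'and': the rule requires both, and at least one is not exceeded.

No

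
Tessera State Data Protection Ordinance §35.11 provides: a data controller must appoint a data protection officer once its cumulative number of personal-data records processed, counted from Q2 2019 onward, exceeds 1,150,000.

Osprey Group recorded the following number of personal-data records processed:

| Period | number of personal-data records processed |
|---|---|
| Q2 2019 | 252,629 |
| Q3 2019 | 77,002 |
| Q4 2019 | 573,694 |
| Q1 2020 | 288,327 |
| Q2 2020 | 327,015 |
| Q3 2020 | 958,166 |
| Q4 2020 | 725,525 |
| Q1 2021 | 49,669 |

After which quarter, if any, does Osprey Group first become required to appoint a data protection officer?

Through Q2 2019: 252,629
Through Q3 2019: 329,631
Through Q4 2019: 903,325
Through Q1 2020: 1,191,652 ← exceeds threshold

Q1 2020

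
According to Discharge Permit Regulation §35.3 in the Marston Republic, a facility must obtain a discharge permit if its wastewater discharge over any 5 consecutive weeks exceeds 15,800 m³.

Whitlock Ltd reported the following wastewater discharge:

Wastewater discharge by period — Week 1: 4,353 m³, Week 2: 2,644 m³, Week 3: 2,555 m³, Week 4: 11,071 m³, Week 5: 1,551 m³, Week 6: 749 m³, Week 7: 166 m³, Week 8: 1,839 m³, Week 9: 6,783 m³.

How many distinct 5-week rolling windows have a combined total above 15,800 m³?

Week 1–Week 5: 4,353 m³ + 2,644 m³ + 2,555 m³ + 11,071 m³ + 1,551 m³ = 22,174 m³ (over)
Week 2–Week 6: 2,644 m³ + 2,555 m³ + 11,071 m³ + 1,551 m³ + 749 m³ = 18,570 m³ (over)
Week 3–Week 7: 2,555 m³ + 11,071 m³ + 1,551 m³ + 749 m³ + 166 m³ = 16,092 m³ (over)
Week 4–Week 8: 11,071 m³ + 1,551 m³ + 749 m³ + 166 m³ + 1,839 m³ = 15,376 m³ (under)
Week 5–Week 9: 1,551 m³ + 749 m³ + 166 m³ + 1,839 m³ + 6,783 m³ = 11,088 m³ (under)
3 windows exceed the threshold.

3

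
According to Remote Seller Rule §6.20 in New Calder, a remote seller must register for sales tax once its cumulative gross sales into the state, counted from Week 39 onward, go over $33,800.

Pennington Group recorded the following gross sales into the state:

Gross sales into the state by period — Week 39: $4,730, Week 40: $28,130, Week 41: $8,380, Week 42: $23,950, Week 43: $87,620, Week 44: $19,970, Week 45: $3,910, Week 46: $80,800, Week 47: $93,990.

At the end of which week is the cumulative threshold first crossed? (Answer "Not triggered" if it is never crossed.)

Through Week 39: $4,730
Through Week 40: $32,860
Through Week 41: $41,240 ← exceeds threshold

Week 41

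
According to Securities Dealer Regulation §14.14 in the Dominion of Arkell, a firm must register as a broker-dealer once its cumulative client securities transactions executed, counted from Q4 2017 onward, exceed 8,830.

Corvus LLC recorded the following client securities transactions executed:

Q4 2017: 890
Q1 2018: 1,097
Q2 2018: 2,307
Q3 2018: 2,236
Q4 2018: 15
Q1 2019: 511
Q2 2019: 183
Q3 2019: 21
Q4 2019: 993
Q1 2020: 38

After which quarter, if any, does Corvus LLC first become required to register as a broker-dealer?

Through Q4 2017: 890
Through Q1 2018: 1,987
Through Q2 2018: 4,294
Through Q3 2018: 6,530
Through Q4 2018: 6,545
Through Q1 2019: 7,056
Through Q2 2019: 7,239
Through Q3 2019: 7,260
Through Q4 2019: 8,253
Through Q1 2020: 8,291
Final cumulative total 8,291 ≤ 8,830; the threshold is never exceeded.

Not triggered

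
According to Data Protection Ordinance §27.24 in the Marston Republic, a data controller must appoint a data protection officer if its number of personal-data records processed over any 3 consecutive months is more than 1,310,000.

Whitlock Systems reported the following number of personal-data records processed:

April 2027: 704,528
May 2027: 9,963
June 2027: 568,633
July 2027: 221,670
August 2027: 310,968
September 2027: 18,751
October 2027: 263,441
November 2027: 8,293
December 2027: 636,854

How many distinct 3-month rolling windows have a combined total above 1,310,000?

April 2027–June 2027: 704,528 + 9,963 + 568,633 = 1,283,124 (under)
May 2027–July 2027: 9,963 + 568,633 + 221,670 = 800,266 (under)
June 2027–August 2027: 568,633 + 221,670 + 310,968 = 1,101,271 (under)
July 2027–September 2027: 221,670 + 310,968 + 18,751 = 551,389 (under)
August 2027–October 2027: 310,968 + 18,751 + 263,441 = 593,160 (under)
September 2027–November 2027: 18,751 + 263,441 + 8,293 = 290,485 (under)
October 2027–December 2027: 263,441 + 8,293 + 636,854 = 908,588 (under)
0 windows exceed the threshold.

0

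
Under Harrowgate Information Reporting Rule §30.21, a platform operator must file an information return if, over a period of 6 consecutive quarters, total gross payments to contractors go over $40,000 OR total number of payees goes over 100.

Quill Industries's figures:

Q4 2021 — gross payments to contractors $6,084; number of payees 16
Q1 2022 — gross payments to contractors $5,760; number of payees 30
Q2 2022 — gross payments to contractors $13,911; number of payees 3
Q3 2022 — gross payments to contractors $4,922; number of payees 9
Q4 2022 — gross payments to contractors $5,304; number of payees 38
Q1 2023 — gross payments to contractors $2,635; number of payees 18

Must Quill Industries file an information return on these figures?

Yes

Total gross payments to contractors: $6,084 + $5,760 + $13,911 + $4,922 + $5,304 + $2,635 = $38,616 (≤ $40,000).
Total number of payees: 16 + 30 + 3 + 9 + 38 + 18 = 114 (> 100).
The test is 'or': at least one threshold is exceeded.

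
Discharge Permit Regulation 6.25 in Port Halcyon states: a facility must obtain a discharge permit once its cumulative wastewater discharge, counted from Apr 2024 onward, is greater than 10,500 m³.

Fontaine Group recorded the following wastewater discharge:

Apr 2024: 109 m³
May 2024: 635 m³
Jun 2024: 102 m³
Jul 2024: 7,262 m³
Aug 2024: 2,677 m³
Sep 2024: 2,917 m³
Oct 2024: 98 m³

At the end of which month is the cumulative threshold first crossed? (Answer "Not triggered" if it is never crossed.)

Aug 2024

Through Apr 2024: 109 m³
Through May 2024: 744 m³
Through Jun 2024: 846 m³
Through Jul 2024: 8,108 m³
Through Aug 2024: 10,785 m³ ← exceeds threshold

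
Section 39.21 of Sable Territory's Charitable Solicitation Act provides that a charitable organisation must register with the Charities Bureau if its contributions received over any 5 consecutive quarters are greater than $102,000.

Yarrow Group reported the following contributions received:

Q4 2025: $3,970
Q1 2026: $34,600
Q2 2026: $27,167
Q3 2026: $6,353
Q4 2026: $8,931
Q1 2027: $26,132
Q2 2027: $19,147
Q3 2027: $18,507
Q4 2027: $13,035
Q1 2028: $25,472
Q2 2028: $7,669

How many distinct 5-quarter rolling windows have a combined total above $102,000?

Q4 2025–Q4 2026: $3,970 + $34,600 + $27,167 + $6,353 + $8,931 = $81,021 (under)
Q1 2026–Q1 2027: $34,600 + $27,167 + $6,353 + $8,931 + $26,132 = $103,183 (over)
Q2 2026–Q2 2027: $27,167 + $6,353 + $8,931 + $26,132 + $19,147 = $87,730 (under)
Q3 2026–Q3 2027: $6,353 + $8,931 + $26,132 + $19,147 + $18,507 = $79,070 (under)
Q4 2026–Q4 2027: $8,931 + $26,132 + $19,147 + $18,507 + $13,035 = $85,752 (under)
Q1 2027–Q1 2028: $26,132 + $19,147 + $18,507 + $13,035 + $25,472 = $102,293 (over)
Q2 2027–Q2 2028: $19,147 + $18,507 + $13,035 + $25,472 + $7,669 = $83,830 (under)
2 windows exceed the threshold.

2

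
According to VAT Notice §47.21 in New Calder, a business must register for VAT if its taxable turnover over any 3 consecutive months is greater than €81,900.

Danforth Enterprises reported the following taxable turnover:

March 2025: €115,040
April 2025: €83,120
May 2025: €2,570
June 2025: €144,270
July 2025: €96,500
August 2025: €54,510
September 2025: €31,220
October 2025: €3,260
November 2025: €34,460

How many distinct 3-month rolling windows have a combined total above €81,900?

6

March 2025–May 2025: €115,040 + €83,120 + €2,570 = €200,730 (over)
April 2025–June 2025: €83,120 + €2,570 + €144,270 = €229,960 (over)
May 2025–July 2025: €2,570 + €144,270 + €96,500 = €243,340 (over)
June 2025–August 2025: €144,270 + €96,500 + €54,510 = €295,280 (over)
July 2025–September 2025: €96,500 + €54,510 + €31,220 = €182,230 (over)
August 2025–October 2025: €54,510 + €31,220 + €3,260 = €88,990 (over)
September 2025–November 2025: €31,220 + €3,260 + €34,460 = €68,940 (under)
6 windows exceed the threshold.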